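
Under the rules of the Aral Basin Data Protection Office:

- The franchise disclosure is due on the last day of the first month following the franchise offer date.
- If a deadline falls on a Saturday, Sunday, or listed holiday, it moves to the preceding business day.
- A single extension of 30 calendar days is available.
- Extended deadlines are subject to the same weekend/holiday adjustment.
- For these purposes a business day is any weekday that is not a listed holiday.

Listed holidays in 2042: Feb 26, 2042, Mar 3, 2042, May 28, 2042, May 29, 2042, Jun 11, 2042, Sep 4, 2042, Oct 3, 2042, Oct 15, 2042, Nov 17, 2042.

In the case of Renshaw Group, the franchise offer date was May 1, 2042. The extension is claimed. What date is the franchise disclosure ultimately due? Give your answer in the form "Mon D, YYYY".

Jul 30, 2042

The first month after May 1, 2042 is June 2042, whose last day is Jun 30, 2042.
Since Jun 30, 2042 is a Monday and not a holiday, the date is unchanged.
Add the 30 calendar-day extension to Jun 30, 2042: Jul 30, 2042.
Jul 30, 2042 falls on a Wednesday, which is a business day, so no adjustment is needed.
Final deadline: Jul 30, 2042.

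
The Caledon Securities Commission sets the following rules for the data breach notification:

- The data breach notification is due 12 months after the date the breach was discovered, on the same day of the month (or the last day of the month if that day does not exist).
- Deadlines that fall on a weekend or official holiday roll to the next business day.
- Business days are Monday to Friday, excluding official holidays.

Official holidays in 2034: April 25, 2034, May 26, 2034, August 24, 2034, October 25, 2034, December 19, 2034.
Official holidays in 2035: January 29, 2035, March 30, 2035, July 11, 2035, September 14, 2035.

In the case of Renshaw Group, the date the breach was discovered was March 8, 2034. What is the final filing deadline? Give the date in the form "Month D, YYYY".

Moving 12 months forward from March 8, 2034 on the corresponding day gives March 8, 2035.
March 8, 2035 is a Thursday and not a listed holiday, so it stands.
Final deadline: March 8, 2035.

March 8, 2035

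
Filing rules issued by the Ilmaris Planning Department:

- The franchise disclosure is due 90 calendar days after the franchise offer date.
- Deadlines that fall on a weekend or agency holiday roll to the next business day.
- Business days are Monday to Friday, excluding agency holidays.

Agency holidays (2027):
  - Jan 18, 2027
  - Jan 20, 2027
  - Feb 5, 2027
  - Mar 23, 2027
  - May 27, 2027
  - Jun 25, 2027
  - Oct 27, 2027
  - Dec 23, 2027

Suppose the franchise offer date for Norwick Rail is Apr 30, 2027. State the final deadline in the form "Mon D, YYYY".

90 calendar days after Apr 30, 2027 is Jul 29, 2027.
Jul 29, 2027 falls on a Thursday, which is a business day, so no adjustment is needed.
The final due date is Jul 29, 2027.

Jul 29, 2027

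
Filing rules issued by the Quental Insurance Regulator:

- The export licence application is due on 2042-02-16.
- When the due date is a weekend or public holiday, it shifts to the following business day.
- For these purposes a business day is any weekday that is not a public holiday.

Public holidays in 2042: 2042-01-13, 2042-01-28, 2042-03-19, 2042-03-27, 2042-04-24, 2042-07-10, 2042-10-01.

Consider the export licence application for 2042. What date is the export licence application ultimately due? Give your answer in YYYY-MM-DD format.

2042-02-17

The statutory due date is 2042-02-16.
2042-02-16 is a Sunday; the next business day is 2042-02-17 (Monday).
So the filing is due 2042-02-17.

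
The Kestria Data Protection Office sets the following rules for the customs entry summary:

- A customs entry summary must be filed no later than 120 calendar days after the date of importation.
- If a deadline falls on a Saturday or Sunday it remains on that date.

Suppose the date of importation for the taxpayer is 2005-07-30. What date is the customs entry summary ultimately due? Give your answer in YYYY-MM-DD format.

120 calendar days after 2005-07-30 is 2005-11-27.
2005-11-27 falls on a Sunday. The rules make no weekend/holiday allowance, so it remains 2005-11-27.
So the filing is due 2005-11-27.

2005-11-27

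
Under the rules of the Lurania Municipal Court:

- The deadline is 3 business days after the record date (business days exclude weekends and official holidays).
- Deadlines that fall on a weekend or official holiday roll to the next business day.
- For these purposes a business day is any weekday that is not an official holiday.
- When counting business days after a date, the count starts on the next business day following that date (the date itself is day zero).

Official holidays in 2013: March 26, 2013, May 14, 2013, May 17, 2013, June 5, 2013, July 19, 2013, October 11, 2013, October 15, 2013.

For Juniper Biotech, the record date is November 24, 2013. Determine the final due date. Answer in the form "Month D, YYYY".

November 27, 2013

Counting 3 business days after November 24, 2013 (skipping weekends and listed holidays) reaches November 27, 2013.
November 27, 2013 is a Wednesday and not a listed holiday, so it stands.
The final due date is November 27, 2013.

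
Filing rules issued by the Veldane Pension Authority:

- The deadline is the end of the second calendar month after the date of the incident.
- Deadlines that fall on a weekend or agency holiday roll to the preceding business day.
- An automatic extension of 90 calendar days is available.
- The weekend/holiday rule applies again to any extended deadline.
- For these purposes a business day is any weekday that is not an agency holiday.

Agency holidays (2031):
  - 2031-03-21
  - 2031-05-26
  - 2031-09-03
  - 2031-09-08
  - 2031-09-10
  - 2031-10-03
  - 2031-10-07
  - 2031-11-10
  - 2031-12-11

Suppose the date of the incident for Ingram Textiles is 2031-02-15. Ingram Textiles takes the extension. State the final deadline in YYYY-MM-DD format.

2031-07-29

The second month after 2031-02-15 is April 2031, whose last day is 2031-04-30.
2031-04-30 (Wednesday) is already a business day.
Add the 90 calendar-day extension to 2031-04-30: 2031-07-29.
Since 2031-07-29 is a Tuesday and not a holiday, the date is unchanged.
Deadline: 2031-07-29.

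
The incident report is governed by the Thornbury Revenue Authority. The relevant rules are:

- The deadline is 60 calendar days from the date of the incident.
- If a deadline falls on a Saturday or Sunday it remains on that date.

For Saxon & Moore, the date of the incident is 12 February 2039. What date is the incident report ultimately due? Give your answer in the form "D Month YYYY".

13 April 2039

From 12 February 2039, 60 calendar days later is 13 April 2039.
13 April 2039 is a Wednesday; no weekend or holiday adjustment applies.
Deadline: 13 April 2039.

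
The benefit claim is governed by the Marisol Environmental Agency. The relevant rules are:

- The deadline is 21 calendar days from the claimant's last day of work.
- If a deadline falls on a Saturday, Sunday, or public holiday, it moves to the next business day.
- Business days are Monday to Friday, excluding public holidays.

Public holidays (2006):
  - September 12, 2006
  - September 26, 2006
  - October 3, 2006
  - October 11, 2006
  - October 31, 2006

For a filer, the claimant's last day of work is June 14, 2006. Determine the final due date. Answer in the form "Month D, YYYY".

Adding 21 calendar days to June 14, 2006 gives July 5, 2006.
Since July 5, 2006 is a Wednesday and not a holiday, the date is unchanged.
Final deadline: July 5, 2006.

July 5, 2006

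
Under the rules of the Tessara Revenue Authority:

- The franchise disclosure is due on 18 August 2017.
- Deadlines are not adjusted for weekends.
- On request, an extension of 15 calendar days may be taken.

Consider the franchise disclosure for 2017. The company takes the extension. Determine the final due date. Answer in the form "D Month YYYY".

The statutory due date is 18 August 2017.
18 August 2017 is a Friday; no weekend or holiday adjustment applies.
The 15-calendar-day extension moves the deadline from 18 August 2017 to 2 September 2017.
2 September 2017 is a Saturday; no weekend or holiday adjustment applies.
So the filing is due 2 September 2017.

2 September 2017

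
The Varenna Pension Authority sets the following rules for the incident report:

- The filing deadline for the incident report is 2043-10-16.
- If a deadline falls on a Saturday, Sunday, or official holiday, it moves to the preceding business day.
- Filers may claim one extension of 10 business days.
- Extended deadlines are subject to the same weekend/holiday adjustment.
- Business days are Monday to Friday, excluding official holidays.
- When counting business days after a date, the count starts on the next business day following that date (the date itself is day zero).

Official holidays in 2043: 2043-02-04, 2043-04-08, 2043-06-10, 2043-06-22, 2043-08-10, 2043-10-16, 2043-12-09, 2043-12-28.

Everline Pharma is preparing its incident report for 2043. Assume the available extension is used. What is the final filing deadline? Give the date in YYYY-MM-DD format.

The stated deadline is 2043-10-16.
2043-10-16 is a listed holiday; the preceding business day is 2043-10-15 (Thursday).
Counting 10 further business days from 2043-10-15 reaches 2043-10-30.
2043-10-30 falls on a Friday, which is a business day, so no adjustment is needed.
Final deadline: 2043-10-30.

2043-10-30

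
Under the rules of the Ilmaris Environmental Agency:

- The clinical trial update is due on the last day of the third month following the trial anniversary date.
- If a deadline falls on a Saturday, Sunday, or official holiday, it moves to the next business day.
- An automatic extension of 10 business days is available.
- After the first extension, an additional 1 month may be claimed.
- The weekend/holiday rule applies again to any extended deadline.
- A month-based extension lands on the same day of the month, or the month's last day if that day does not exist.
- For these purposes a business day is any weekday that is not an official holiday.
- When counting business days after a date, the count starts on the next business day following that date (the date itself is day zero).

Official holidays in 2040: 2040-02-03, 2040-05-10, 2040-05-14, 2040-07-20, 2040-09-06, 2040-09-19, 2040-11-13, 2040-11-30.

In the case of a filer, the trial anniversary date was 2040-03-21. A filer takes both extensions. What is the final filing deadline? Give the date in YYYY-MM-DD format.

The third month after 2040-03-21 is June 2040, whose last day is 2040-06-30.
Because 2040-06-30 is a Saturday, the deadline becomes 2040-07-02 (Monday).
Applying the 10-business-day extension: 10 business days after 2040-07-02 is 2040-07-16.
2040-07-16 is a Monday and not a listed holiday, so it stands.
Add 1 month to 2040-07-16: 2040-08-16.
2040-08-16 (Thursday) is already a business day.
Deadline: 2040-08-16.

2040-08-16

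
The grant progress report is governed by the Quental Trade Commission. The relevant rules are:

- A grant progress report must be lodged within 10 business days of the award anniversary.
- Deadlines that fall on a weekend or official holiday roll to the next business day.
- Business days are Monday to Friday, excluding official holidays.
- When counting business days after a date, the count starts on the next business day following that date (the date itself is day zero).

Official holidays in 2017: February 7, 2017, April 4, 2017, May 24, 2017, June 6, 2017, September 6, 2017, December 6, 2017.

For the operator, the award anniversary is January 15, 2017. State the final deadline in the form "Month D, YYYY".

January 27, 2017

Counting 10 business days after January 15, 2017 (skipping weekends and listed holidays) reaches January 27, 2017.
January 27, 2017 (Friday) is already a business day.
Deadline: January 27, 2017.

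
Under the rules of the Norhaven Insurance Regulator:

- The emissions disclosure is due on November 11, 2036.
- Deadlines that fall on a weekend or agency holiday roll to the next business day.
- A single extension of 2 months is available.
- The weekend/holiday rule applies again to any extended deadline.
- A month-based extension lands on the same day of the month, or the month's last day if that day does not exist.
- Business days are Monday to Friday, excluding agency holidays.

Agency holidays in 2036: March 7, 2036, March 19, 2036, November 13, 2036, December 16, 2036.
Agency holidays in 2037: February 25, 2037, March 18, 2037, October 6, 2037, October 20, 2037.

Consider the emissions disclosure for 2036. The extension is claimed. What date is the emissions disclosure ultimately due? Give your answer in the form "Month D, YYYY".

Start from the fixed due date, November 11, 2036.
November 11, 2036 (Tuesday) is already a business day.
Applying the 2 months extension: 2 months after November 11, 2036 is January 11, 2037.
January 11, 2037 falls on a Sunday. Rolling to the next business day gives January 12, 2037, a Monday.
Deadline: January 12, 2037.

January 12, 2037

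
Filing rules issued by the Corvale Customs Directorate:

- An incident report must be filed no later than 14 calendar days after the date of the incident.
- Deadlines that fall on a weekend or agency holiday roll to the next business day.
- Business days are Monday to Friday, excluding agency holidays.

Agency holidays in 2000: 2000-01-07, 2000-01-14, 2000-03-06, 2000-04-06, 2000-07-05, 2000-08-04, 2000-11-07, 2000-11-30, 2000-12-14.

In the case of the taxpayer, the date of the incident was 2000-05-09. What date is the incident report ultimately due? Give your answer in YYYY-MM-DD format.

14 calendar days after 2000-05-09 is 2000-05-23.
Since 2000-05-23 is a Tuesday and not a holiday, the date is unchanged.
Deadline: 2000-05-23.

2000-05-23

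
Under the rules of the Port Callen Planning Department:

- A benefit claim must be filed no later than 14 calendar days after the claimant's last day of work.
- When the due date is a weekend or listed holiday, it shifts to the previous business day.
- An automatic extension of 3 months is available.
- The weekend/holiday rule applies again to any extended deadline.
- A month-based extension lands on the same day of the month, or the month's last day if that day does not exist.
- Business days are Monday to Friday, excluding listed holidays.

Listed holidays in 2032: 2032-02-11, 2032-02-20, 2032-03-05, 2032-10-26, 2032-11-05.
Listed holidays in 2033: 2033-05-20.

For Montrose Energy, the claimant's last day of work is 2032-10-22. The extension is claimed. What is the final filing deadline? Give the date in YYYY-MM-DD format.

From 2032-10-22, 14 calendar days later is 2032-11-05.
2032-11-05 is a listed holiday; the preceding business day is 2032-11-04 (Thursday).
Add 3 months to 2032-11-04: 2033-02-04.
2033-02-04 (Friday) is already a business day.
The final due date is 2033-02-04.

2033-02-04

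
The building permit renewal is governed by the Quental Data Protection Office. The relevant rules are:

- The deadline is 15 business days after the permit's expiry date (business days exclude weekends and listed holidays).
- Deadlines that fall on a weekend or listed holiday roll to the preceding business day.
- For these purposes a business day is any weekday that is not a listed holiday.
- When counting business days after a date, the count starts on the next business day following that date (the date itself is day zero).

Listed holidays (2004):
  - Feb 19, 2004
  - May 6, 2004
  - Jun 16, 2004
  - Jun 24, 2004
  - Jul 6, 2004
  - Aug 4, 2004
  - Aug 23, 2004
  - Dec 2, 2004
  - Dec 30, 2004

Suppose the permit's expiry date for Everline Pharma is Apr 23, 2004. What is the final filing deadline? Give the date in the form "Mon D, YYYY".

May 17, 2004

Starting the day after Apr 23, 2004 and counting 15 business days lands on May 17, 2004.
Since May 17, 2004 is a Monday and not a holiday, the date is unchanged.
So the filing is due May 17, 2004.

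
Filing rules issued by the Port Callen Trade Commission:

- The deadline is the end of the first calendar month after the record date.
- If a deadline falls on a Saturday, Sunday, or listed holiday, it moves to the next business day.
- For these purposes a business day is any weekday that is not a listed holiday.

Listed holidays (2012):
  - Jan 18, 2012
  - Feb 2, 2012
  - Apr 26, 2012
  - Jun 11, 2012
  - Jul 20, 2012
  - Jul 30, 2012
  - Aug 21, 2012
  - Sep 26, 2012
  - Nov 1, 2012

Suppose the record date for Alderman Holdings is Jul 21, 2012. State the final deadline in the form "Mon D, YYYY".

1 month after Jul 21, 2012 is August 2012; that month ends on Aug 31, 2012.
Aug 31, 2012 falls on a Friday, which is a business day, so no adjustment is needed.
The final due date is Aug 31, 2012.

Aug 31, 2012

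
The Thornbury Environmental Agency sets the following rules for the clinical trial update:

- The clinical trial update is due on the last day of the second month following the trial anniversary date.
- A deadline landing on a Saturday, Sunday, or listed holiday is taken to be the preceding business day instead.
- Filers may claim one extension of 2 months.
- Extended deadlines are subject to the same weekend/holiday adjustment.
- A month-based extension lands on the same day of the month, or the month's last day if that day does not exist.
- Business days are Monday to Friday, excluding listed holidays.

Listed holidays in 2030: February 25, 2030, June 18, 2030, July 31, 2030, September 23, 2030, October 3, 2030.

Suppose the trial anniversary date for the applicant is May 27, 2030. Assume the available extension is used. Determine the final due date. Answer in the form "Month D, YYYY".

The second month after May 27, 2030 is July 2030, whose last day is July 31, 2030.
July 31, 2030 falls on a listed holiday. Rolling to the preceding business day gives July 30, 2030, a Tuesday.
Add 2 months to July 30, 2030: September 30, 2030.
Since September 30, 2030 is a Monday and not a holiday, the date is unchanged.
Deadline: September 30, 2030.

September 30, 2030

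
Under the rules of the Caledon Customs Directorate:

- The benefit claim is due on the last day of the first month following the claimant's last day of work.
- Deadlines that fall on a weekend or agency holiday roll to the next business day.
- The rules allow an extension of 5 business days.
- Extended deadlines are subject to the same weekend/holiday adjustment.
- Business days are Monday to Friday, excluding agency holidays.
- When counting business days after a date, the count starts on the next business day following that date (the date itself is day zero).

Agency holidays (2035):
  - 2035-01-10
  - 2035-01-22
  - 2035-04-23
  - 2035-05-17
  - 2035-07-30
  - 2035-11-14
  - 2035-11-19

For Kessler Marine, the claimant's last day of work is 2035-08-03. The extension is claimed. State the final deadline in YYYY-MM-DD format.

The first month after 2035-08-03 is September 2035, whose last day is 2035-09-30.
2035-09-30 falls on a Sunday. Rolling to the next business day gives 2035-10-01, a Monday.
The 5-business-day extension runs from 2035-10-01 to 2035-10-08.
Since 2035-10-08 is a Monday and not a holiday, the date is unchanged.
Deadline: 2035-10-08.

2035-10-08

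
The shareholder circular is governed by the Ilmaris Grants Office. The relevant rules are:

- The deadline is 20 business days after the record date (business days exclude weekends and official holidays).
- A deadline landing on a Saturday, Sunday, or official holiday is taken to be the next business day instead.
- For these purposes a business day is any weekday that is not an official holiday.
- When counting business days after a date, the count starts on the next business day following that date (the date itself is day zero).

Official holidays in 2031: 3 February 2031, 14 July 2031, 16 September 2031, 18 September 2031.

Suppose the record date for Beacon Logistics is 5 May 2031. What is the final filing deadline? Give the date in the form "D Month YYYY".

2 June 2031

Starting the day after 5 May 2031 and counting 20 business days lands on 2 June 2031.
Since 2 June 2031 is a Monday and not a holiday, the date is unchanged.
So the filing is due 2 June 2031.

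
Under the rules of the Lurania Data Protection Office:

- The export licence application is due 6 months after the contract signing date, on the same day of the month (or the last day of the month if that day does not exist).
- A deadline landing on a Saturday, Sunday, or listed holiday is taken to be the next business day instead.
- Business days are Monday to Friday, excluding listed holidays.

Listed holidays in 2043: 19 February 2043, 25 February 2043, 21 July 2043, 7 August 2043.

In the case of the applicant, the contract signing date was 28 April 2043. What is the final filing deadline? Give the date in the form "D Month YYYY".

28 October 2043

Moving 6 months forward from 28 April 2043 on the corresponding day gives 28 October 2043.
28 October 2043 is a Wednesday and not a listed holiday, so it stands.
The final due date is 28 October 2043.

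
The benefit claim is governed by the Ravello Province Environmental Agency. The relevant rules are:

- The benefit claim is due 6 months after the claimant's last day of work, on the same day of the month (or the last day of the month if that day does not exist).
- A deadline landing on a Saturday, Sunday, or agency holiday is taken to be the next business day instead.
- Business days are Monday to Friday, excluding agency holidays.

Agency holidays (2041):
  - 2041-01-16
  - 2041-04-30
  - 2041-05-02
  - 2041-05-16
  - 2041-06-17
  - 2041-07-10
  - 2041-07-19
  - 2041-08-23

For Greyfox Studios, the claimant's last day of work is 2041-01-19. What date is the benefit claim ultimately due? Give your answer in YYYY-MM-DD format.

Moving 6 months forward from 2041-01-19 on the corresponding day gives 2041-07-19.
2041-07-19 is a listed holiday, so it moves to the next business day, 2041-07-22 (Monday).
The final due date is 2041-07-22.

2041-07-22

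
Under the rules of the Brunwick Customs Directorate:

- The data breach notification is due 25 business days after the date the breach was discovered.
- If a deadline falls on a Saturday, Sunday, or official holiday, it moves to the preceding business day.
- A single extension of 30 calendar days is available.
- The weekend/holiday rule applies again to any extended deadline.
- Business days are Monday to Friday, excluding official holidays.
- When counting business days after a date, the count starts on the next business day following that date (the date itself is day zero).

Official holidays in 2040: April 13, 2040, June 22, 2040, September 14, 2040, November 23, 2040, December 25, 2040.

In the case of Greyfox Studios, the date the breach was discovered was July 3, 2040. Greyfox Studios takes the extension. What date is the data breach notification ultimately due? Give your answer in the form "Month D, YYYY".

September 6, 2040

Starting the day after July 3, 2040 and counting 25 business days lands on August 7, 2040.
Since August 7, 2040 is a Tuesday and not a holiday, the date is unchanged.
Applying the 30-calendar-day extension: August 7, 2040 + 30 days = September 6, 2040.
September 6, 2040 is a Thursday and not a listed holiday, so it stands.
Final deadline: September 6, 2040.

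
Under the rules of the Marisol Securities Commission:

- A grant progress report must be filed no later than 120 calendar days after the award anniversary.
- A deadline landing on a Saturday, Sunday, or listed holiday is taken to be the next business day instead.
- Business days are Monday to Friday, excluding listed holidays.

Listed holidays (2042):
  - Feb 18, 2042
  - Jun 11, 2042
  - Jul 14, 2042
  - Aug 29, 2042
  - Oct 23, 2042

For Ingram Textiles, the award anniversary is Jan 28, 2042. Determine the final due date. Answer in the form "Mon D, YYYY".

May 28, 2042

From Jan 28, 2042, 120 calendar days later is May 28, 2042.
Since May 28, 2042 is a Wednesday and not a holiday, the date is unchanged.
Deadline: May 28, 2042.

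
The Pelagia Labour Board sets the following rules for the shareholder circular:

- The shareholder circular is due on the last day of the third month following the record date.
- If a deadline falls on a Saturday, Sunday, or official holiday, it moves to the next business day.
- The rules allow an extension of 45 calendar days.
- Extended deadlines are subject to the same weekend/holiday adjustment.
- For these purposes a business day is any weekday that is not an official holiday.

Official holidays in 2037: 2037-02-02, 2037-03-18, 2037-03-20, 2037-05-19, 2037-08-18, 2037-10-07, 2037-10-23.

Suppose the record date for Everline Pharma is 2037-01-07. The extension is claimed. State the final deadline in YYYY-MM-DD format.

3 months after 2037-01-07 falls in April 2037; the last day of that month is 2037-04-30.
2037-04-30 (Thursday) is already a business day.
Add the 45 calendar-day extension to 2037-04-30: 2037-06-14.
Because 2037-06-14 is a Sunday, the deadline becomes 2037-06-15 (Monday).
The final due date is 2037-06-15.

2037-06-15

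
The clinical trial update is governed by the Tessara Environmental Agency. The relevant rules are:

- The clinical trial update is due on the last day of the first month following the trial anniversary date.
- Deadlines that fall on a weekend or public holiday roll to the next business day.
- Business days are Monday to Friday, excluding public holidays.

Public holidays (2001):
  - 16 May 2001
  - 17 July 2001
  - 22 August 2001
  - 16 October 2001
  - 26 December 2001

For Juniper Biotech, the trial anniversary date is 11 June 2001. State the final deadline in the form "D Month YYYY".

1 month after 11 June 2001 is July 2001; that month ends on 31 July 2001.
Since 31 July 2001 is a Tuesday and not a holiday, the date is unchanged.
Deadline: 31 July 2001.

31 July 2001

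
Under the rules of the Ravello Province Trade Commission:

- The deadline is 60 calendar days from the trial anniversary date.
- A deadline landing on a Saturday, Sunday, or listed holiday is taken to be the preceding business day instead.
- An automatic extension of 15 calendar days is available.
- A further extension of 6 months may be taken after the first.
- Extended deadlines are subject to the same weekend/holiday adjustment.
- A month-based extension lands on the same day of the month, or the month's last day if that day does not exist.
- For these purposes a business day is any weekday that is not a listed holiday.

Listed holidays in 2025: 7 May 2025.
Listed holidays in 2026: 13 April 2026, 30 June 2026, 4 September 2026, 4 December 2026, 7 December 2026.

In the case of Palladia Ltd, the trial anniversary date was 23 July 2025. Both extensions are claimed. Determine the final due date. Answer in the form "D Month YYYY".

From 23 July 2025, 60 calendar days later is 21 September 2025.
Because 21 September 2025 is a Sunday, the deadline becomes 19 September 2025 (Friday).
Add the 15 calendar-day extension to 19 September 2025: 4 October 2025.
4 October 2025 falls on a Saturday. Rolling to the preceding business day gives 3 October 2025, a Friday.
The 6 months extension carries 3 October 2025 to 3 April 2026.
3 April 2026 (Friday) is already a business day.
Deadline: 3 April 2026.

3 April 2026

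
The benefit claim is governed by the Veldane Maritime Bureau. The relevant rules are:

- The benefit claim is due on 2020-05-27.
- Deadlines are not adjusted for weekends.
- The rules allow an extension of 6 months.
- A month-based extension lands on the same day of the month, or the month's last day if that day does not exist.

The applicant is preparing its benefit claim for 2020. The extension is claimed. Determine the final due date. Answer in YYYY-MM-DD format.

Start from the fixed due date, 2020-05-27.
2020-05-27 is a Wednesday; no weekend or holiday adjustment applies.
Add 6 months to 2020-05-27: 2020-11-27.
2020-11-27 is a Friday; no weekend or holiday adjustment applies.
So the filing is due 2020-11-27.

2020-11-27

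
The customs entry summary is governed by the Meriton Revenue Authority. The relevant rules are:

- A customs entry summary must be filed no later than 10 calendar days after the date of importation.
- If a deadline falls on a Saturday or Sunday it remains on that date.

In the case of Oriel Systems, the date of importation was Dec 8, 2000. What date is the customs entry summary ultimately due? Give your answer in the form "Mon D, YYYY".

From Dec 8, 2000, 10 calendar days later is Dec 18, 2000.
No adjustment is made for weekends or holidays, so Dec 18, 2000 stands.
The final due date is Dec 18, 2000.

Dec 18, 2000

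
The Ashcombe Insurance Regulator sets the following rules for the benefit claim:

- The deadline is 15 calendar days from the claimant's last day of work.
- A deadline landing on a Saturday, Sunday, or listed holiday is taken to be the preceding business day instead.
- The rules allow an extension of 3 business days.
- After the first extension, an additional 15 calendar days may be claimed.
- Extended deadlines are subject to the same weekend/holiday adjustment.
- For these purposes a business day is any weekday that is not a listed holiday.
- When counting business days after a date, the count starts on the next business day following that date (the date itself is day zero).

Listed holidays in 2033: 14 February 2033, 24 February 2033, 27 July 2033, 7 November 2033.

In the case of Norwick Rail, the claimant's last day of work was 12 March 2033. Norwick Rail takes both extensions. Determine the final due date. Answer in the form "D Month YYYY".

14 April 2033

Adding 15 calendar days to 12 March 2033 gives 27 March 2033.
27 March 2033 falls on a Sunday. Rolling to the preceding business day gives 25 March 2033, a Friday.
Applying the 3-business-day extension: 3 business days after 25 March 2033 is 30 March 2033.
30 March 2033 is a Wednesday and not a listed holiday, so it stands.
Applying the 15-calendar-day extension: 30 March 2033 + 15 days = 14 April 2033.
14 April 2033 is a Thursday and not a listed holiday, so it stands.
The final due date is 14 April 2033.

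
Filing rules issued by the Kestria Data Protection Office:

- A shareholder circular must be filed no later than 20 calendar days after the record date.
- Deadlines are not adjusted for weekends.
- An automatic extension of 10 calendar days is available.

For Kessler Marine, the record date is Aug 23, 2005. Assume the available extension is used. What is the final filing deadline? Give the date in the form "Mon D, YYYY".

Sep 22, 2005

From Aug 23, 2005, 20 calendar days later is Sep 12, 2005.
Sep 12, 2005 is a Monday; no weekend or holiday adjustment applies.
Applying the 10-calendar-day extension: Sep 12, 2005 + 10 days = Sep 22, 2005.
Sep 22, 2005 falls on a Thursday. The rules make no weekend/holiday allowance, so it remains Sep 22, 2005.
Deadline: Sep 22, 2005.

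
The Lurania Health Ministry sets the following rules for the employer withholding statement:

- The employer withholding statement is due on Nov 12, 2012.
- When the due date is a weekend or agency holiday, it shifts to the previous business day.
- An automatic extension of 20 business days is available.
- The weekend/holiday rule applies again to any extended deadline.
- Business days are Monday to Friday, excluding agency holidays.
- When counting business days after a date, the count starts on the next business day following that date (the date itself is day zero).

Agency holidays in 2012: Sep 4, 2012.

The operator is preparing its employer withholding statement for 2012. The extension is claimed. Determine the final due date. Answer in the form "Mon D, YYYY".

Dec 10, 2012

The statutory due date is Nov 12, 2012.
Since Nov 12, 2012 is a Monday and not a holiday, the date is unchanged.
The 20-business-day extension runs from Nov 12, 2012 to Dec 10, 2012.
Since Dec 10, 2012 is a Monday and not a holiday, the date is unchanged.
The final due date is Dec 10, 2012.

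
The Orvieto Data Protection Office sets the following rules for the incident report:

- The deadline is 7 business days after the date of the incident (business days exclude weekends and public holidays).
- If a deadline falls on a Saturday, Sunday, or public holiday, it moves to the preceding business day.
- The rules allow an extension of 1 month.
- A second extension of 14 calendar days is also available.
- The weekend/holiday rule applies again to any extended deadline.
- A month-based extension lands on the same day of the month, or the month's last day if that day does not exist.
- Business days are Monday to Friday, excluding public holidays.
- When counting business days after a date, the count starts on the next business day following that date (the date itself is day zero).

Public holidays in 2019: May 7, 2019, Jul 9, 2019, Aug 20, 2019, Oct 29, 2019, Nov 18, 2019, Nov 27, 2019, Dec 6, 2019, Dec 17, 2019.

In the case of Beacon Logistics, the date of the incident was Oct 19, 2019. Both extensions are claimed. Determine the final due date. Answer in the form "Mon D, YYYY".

Dec 13, 2019

Counting 7 business days after Oct 19, 2019 (skipping weekends and listed holidays) reaches Oct 30, 2019.
Since Oct 30, 2019 is a Wednesday and not a holiday, the date is unchanged.
Add 1 month to Oct 30, 2019: Nov 30, 2019.
Nov 30, 2019 falls on a Saturday. Rolling to the preceding business day gives Nov 29, 2019, a Friday.
The 14-calendar-day extension moves the deadline from Nov 29, 2019 to Dec 13, 2019.
Since Dec 13, 2019 is a Friday and not a holiday, the date is unchanged.
So the filing is due Dec 13, 2019.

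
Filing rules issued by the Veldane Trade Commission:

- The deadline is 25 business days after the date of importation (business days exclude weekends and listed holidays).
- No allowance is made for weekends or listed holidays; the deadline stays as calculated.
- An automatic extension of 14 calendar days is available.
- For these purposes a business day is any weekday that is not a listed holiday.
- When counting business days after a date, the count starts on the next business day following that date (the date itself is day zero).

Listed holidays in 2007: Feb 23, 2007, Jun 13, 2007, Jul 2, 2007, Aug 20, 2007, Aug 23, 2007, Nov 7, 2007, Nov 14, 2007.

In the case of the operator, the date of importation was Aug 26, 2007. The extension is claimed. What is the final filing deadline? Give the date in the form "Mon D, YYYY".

Counting 25 business days after Aug 26, 2007 (skipping weekends and listed holidays) reaches Sep 28, 2007.
Sep 28, 2007 falls on a Friday. The rules make no weekend/holiday allowance, so it remains Sep 28, 2007.
Applying the 14-calendar-day extension: Sep 28, 2007 + 14 days = Oct 12, 2007.
No adjustment is made for weekends or holidays, so Oct 12, 2007 stands.
Deadline: Oct 12, 2007.

Oct 12, 2007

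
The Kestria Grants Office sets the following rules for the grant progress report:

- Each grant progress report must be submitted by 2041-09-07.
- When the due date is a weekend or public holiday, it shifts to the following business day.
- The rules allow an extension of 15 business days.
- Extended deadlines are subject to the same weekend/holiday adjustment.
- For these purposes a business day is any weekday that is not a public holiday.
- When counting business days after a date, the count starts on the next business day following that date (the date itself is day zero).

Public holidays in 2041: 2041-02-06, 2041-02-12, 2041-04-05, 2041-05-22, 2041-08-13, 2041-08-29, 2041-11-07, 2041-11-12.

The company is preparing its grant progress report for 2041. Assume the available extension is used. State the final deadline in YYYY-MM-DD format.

2041-09-30

Start from the fixed due date, 2041-09-07.
2041-09-07 falls on a Saturday. Rolling to the next business day gives 2041-09-09, a Monday.
The 15-business-day extension runs from 2041-09-09 to 2041-09-30.
2041-09-30 falls on a Monday, which is a business day, so no adjustment is needed.
Deadline: 2041-09-30.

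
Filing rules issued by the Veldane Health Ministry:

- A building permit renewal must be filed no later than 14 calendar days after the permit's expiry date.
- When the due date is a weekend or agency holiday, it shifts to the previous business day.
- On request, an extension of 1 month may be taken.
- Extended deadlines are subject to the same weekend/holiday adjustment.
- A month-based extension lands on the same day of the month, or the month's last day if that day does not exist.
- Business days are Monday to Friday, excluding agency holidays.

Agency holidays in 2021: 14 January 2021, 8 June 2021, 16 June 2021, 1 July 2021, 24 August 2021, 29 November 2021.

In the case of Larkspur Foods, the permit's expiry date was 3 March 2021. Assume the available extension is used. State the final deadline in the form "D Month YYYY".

16 April 2021

14 calendar days after 3 March 2021 is 17 March 2021.
17 March 2021 falls on a Wednesday, which is a business day, so no adjustment is needed.
Applying the 1 month extension: 1 month after 17 March 2021 is 17 April 2021.
17 April 2021 is a Saturday, so it moves to the preceding business day, 16 April 2021 (Friday).
Deadline: 16 April 2021.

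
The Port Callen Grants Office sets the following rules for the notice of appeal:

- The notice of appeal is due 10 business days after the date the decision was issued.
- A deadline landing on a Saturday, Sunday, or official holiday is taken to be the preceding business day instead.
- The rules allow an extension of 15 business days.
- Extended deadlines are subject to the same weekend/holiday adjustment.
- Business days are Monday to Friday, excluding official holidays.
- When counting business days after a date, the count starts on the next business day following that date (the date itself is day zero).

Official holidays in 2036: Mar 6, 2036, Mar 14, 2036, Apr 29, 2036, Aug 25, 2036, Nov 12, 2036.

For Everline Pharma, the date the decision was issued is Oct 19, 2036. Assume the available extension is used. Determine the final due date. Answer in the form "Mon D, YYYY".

Nov 24, 2036

Counting 10 business days after Oct 19, 2036 (skipping weekends and listed holidays) reaches Oct 31, 2036.
Oct 31, 2036 (Friday) is already a business day.
Applying the 15-business-day extension: 15 business days after Oct 31, 2036 is Nov 24, 2036.
Nov 24, 2036 is a Monday and not a listed holiday, so it stands.
Final deadline: Nov 24, 2036.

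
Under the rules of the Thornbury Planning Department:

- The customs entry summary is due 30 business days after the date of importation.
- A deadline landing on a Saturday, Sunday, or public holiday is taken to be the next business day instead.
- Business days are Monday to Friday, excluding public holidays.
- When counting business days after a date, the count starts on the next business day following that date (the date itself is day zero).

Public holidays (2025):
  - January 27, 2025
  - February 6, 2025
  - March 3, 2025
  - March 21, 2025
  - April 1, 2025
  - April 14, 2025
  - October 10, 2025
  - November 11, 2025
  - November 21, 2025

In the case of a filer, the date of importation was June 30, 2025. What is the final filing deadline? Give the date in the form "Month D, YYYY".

30 business days after June 30, 2025, excluding weekends and holidays, is August 11, 2025.
Since August 11, 2025 is a Monday and not a holiday, the date is unchanged.
Final deadline: August 11, 2025.

August 11, 2025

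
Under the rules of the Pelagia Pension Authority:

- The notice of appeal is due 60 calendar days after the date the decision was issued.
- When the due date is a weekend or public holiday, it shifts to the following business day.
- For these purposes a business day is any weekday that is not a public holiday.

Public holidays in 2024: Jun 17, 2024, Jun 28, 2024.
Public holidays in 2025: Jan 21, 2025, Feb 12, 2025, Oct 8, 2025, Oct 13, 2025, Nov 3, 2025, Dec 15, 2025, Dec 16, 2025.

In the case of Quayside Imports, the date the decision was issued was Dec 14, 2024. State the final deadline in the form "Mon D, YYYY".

Trigger date Dec 14, 2024 + 60 calendar days = Feb 12, 2025.
Feb 12, 2025 is a listed holiday, so it moves to the next business day, Feb 13, 2025 (Thursday).
Final deadline: Feb 13, 2025.

Feb 13, 2025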